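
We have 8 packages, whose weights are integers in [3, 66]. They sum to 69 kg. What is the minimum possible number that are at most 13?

Let j be the number exceeding 13. Then the total is ≥ 14·j + 3·(8 − j) = 24 + 11j.
So 11j ≤ 45 and j ≤ 4; hence at least 8 − 4 = 4 are ≤ 13.
Exactly 4 works: 4 values at 3 and 4 at 14 total 68; raise one of the low values by 1 (still ≤ 13) to hit 69.

4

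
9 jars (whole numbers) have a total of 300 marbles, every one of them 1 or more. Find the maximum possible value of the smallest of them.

The average is 300/9 < 34, so some value is ≤ 33.
Taking 6 copies of 33 and 3 copies of 34 gives exactly 300, so 33 is attained.

33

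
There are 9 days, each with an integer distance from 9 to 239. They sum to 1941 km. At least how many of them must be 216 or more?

If only k of them are at least 216, the other 9 − k are at most 215, so the total is at most k·239 + (9 − k)·215.
This must reach 1941, so k·239 + (9 − k)·215 ≥ 1941, giving k ≥ 1.
Exactly 1 works: 1 value at 239 and 8 at 215 total 1959; lower one of the high values by 18 (still ≥ 216) to hit 1941.

1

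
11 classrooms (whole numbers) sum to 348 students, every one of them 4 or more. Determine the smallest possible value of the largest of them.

The average is 348/11 > 31, so not all 11 can be 31 or less; the largest is ≥ 32.
Equality holds with 7 values of 32 and 4 values of 31.

32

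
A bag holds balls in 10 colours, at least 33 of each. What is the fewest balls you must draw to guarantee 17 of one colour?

You could draw 16 of every colour without reaching 17 of any — 160 in all.
One more forces 17 of some colour, so 160 + 1 = 161.

161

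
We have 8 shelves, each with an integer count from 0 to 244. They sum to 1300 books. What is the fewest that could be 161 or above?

Suppose at most 8 − j of them reach 161; then j values are ≤ 160 and the rest ≤ 244.
The total is then ≤ 160·j + 244·(8 − j) = 1952 − 84j. For this to be ≥ 1300 we need j ≤ 7, so at least 8 − 7 = 1 must reach 161.
Exactly 1 works: 1 value at 244 and 7 at 160 total 1364; lower one of the high values by 64 (still ≥ 161) to hit 1300.

1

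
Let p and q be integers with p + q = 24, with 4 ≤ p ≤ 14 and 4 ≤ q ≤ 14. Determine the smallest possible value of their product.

Since p + q is fixed, pushing one of them to its bound minimizes the product.
At the endpoint p = 10, q = 24 − 10 = 14, so pq = 10 × 14 = 140.

140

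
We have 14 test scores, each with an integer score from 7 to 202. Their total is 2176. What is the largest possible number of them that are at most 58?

4

Suppose k of them are at most 58. Those contribute at most 58 each and the rest at most 202 each.
So the total is at most 58k + 202(14 − k) = 2828 − 144k. This must still be ≥ 2176, so k ≤ 4.
k = 4 is achieved by 4 values at 58 and 10 at 202, total 2252; lower one of the 202's by 76 (still > 58) to reach 2176.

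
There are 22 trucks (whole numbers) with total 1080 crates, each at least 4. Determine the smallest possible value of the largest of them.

Some value must be at least ⌈1080/22⌉ = 50, since 22 × 49 = 1078 < 1080.
Equality holds with 2 values of 50 and 20 values of 49.

50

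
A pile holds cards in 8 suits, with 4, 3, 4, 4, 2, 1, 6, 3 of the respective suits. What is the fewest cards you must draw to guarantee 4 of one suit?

In the worst case you take as many as possible of each suit without reaching 4: 3 + 3 + 3 + 3 + 2 + 1 + 3 + 3 = 21.
The next one must give 4 of some suit, so 21 + 1 = 22.

22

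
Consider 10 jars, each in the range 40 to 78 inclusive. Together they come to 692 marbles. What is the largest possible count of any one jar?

To make one jar as large as possible, make the other 9 as small as possible.
The other 9 contribute at least 9 × 40 = 360, leaving at most 692 − 360 = 332.
But each jar is capped at 78, so the maximum is 78.
Achievable: one at 78 and the other 9 totalling 614, which fits since 9 × 40 ≤ 614 ≤ 9 × 78.

78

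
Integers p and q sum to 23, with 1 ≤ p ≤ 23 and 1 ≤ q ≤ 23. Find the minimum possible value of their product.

For a fixed sum, pq is smallest when p and q are as far apart as possible.
The extreme feasible split is p = 1, q = 22, giving pq = 22.

22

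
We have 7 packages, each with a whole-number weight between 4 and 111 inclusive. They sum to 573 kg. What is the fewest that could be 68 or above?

Each value short of 68 is at most 67, costing at least 111 − 67 = 44 against the maximum total of 777.
We can afford to lose at most 777 − 573 = 204, so at most ⌊204/44⌋ = 4 fall short, and at least 3 are ≥ 68.
Exactly 3 works: 3 values at 111 and 4 at 67 total 601; lower one of the high values by 28 (still ≥ 68) to hit 573.

3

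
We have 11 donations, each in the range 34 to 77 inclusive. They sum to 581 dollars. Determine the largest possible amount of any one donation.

Maximizing one value means minimizing the remaining 10.
The other 10 contribute at least 10 × 34 = 340, leaving at most 581 − 340 = 241.
But each donation is capped at 77, so the maximum is 77.
Achievable: one at 77 and the other 10 totalling 504, which fits since 10 × 34 ≤ 504 ≤ 10 × 77.

77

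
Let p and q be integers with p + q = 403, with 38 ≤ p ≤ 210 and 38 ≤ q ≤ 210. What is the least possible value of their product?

pq = p(403 − p) is concave in p, so over [193, 210] it is minimized at an endpoint.
At the endpoint p = 193, q = 403 − 193 = 210, so pq = 193 × 210 = 40530.

40530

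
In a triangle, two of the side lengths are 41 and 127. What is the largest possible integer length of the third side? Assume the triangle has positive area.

167

The third side must be less than 41 + 127 = 168.
The largest integer below 168 is 167.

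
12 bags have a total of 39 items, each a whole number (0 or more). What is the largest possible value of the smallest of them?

3

If every one of the 12 were at least 4, the total would be at least 12 × 4 = 48 > 39.
Achievable: 9 of them at 3 and 3 at 4 total 39.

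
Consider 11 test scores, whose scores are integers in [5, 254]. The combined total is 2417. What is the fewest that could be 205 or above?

If only k of them are at least 205, the other 11 − k are at most 204, so the total is at most k·254 + (11 − k)·204.
This must reach 2417, so k·254 + (11 − k)·204 ≥ 2417, giving k ≥ 4.
Exactly 4 works: 4 values at 254 and 7 at 204 total 2444; lower one of the high values by 27 (still ≥ 205) to hit 2417.

4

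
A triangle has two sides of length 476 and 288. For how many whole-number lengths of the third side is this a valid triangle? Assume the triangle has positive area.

575

The triangle inequality gives |476 − 288| < c < 476 + 288, i.e. 188 < c < 764.
So c can be any integer from 189 to 763: 575 values.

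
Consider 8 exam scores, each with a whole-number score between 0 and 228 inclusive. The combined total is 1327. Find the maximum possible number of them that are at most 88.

Suppose k of them are at most 88. Those contribute at most 88 each and the rest at most 228 each.
So the total is at most 88k + 228(8 − k) = 1824 − 140k. This must still be ≥ 1327, so k ≤ 3.
k = 3 is achieved by 3 values at 88 and 5 at 228, total 1404; lower one of the 228's by 77 (still > 88) to reach 1327.

3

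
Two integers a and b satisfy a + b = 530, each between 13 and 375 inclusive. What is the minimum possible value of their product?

58125

For a fixed sum, ab is smallest when a and b are as far apart as possible.
The extreme feasible split is a = 155, b = 375, giving ab = 58125.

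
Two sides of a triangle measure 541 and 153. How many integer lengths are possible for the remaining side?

The triangle inequality gives |541 − 153| < c < 541 + 153, i.e. 388 < c < 694.
So c can be any integer from 389 to 693: 305 values.

305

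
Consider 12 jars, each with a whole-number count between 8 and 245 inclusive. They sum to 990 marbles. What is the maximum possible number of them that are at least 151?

With k values at 151 or above and the rest at least 8, the sum is at least 96 + 143k.
Since the sum is 990, we need 143k ≤ 894, i.e. k ≤ 6.
k = 6 is achieved by 6 values at 151 and 6 at 8, total 954; add 36 to one value (staying below 151) to reach 990.

6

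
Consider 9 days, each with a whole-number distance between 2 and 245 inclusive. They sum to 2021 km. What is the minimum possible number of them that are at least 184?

Each value short of 184 is at most 183, costing at least 245 − 183 = 62 against the maximum total of 2205.
We can afford to lose at most 2205 − 2021 = 184, so at most ⌊184/62⌋ = 2 fall short, and at least 7 are ≥ 184.
Exactly 7 works: 7 values at 245 and 2 at 183 total 2081; lower one of the high values by 60 (still ≥ 184) to hit 2021.

7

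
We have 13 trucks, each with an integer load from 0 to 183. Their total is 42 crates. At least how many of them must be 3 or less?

3

Let j be the number exceeding 3. Then the total is ≥ 4·j + 0·(13 − j) = 0 + 4j.
So 4j ≤ 42 and j ≤ 10; hence at least 13 − 10 = 3 are ≤ 3.
Exactly 3 works: 3 values at 0 and 10 at 4 total 40; raise one of the low values by 2 (still ≤ 3) to hit 42.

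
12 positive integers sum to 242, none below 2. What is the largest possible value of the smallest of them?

If every one of the 12 were at least 21, the total would be at least 12 × 21 = 252 > 242.
Equality holds with 10 values of 20 and 2 values of 21.

20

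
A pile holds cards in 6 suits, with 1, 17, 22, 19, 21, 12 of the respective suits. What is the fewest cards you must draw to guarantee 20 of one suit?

88

In the worst case you take as many as possible of each suit without reaching 20: 1 + 17 + 19 + 19 + 19 + 12 = 87.
The next one must give 20 of some suit, so 87 + 1 = 88.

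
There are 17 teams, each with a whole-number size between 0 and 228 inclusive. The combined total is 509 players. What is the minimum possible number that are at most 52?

8

If only k of them are at most 52, the other 17 − k are at least 53, so the total is at least (17 − k)·53 + k·0.
This is ≤ 509, so (17 − k)·53 + 0k ≤ 509, which gives k ≥ 8.
Exactly 8 works: 8 values at 0 and 9 at 53 total 477; raise one of the low values by 32 (still ≤ 52) to hit 509.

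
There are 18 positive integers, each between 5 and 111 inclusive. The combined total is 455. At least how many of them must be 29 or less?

If only k of them are at most 29, the other 18 − k are at least 30, so the total is at least (18 − k)·30 + k·5.
This is ≤ 455, so (18 − k)·30 + 5k ≤ 455, which gives k ≥ 4.
Exactly 4 works: 4 values at 5 and 14 at 30 total 440; raise one of the low values by 15 (still ≤ 29) to hit 455.

4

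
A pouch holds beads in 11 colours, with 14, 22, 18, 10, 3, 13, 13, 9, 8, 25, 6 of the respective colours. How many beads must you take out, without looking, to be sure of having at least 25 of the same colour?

141

In the worst case you take as many as possible of each colour without reaching 25: 14 + 22 + 18 + 10 + 3 + 13 + 13 + 9 + 8 + 24 + 6 = 140.
The next one must give 25 of some colour, so 140 + 1 = 141.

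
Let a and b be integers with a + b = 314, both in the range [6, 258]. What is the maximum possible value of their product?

24649

ab = a(314 − a) is maximized when a is as near 314/2 as the bounds allow.
Taking a = 157 and b = 157 (both in [6, 258]) gives ab = 24649.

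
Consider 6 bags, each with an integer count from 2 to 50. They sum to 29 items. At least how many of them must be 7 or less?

If only k of them are at most 7, the other 6 − k are at least 8, so the total is at least (6 − k)·8 + k·2.
This is ≤ 29, so (6 − k)·8 + 2k ≤ 29, which gives k ≥ 4.
Exactly 4 works: 4 values at 2 and 2 at 8 total 24; raise one of the low values by 5 (still ≤ 7) to hit 29.

4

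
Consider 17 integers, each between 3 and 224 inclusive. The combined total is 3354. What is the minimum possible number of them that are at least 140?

12

Each value short of 140 is at most 139, costing at least 224 − 139 = 85 against the maximum total of 3808.
We can afford to lose at most 3808 − 3354 = 454, so at most ⌊454/85⌋ = 5 fall short, and at least 12 are ≥ 140.
Exactly 12 works: 12 values at 224 and 5 at 139 total 3383; lower one of the high values by 29 (still ≥ 140) to hit 3354.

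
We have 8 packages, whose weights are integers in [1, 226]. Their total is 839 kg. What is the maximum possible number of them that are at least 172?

4

With k values at 172 or above and the rest at least 1, the sum is at least 8 + 171k.
Since the sum is 839, we need 171k ≤ 831, i.e. k ≤ 4.
k = 4 is achieved by 4 values at 172 and 4 at 1, total 692; add 147 to one value (staying below 172) to reach 839.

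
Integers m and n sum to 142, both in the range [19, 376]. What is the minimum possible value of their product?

2337

For a fixed sum, mn is smallest when m and n are as far apart as possible.
The extreme feasible split is m = 19, n = 123, giving mn = 2337.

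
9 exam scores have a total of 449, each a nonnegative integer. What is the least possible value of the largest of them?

50

The average is 449/9 > 49, so not all 9 can be 49 or less; the largest is ≥ 50.
Equality holds with 8 values of 50 and 1 value of 49.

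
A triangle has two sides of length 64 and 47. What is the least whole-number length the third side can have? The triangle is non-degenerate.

18

The third side must exceed |64 − 47| = 17.
The smallest integer above 17 is 18.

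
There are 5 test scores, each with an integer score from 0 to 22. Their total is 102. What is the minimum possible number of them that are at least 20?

Suppose at most 5 − j of them reach 20; then j values are ≤ 19 and the rest ≤ 22.
The total is then ≤ 19·j + 22·(5 − j) = 110 − 3j. For this to be ≥ 102 we need j ≤ 2, so at least 5 − 2 = 3 must reach 20.
Exactly 3 works: 3 values at 22 and 2 at 19 total 104; lower one of the high values by 2 (still ≥ 20) to hit 102.

3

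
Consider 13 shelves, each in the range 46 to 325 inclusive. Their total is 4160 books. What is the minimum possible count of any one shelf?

260

To make one shelf as small as possible, make the other 12 as large as possible.
The other 12 contribute at most 12 × 325 = 3900, leaving at least 4160 − 3900 = 260.
Since 260 ≥ 46, this is achievable: one at 260 and 12 at 325.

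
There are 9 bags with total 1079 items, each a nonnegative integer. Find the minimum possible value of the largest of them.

120

Some value must be at least ⌈1079/9⌉ = 120, since 9 × 119 = 1071 < 1079.
Achievable: 8 of them at 120 and 1 at 119 total 1079.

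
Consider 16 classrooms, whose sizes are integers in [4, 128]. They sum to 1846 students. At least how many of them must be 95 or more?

Suppose at most 16 − j of them reach 95; then j values are ≤ 94 and the rest ≤ 128.
The total is then ≤ 94·j + 128·(16 − j) = 2048 − 34j. For this to be ≥ 1846 we need j ≤ 5, so at least 16 − 5 = 11 must reach 95.
Exactly 11 works: 11 values at 128 and 5 at 94 total 1878; lower one of the high values by 32 (still ≥ 95) to hit 1846.

11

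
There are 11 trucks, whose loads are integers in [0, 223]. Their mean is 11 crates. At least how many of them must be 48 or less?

The total is 11 × 11 = 121.
Let j be the number exceeding 48. Then the total is ≥ 49·j + 0·(11 − j) = 0 + 49j.
So 49j ≤ 121 and j ≤ 2; hence at least 11 − 2 = 9 are ≤ 48.
Exactly 9 works: 9 values at 0 and 2 at 49 total 98; raise one of the low values by 23 (still ≤ 48) to hit 121.

9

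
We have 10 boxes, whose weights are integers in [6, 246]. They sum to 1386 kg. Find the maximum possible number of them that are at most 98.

Suppose k of them are at most 98. Those contribute at most 98 each and the rest at most 246 each.
So the total is at most 98k + 246(10 − k) = 2460 − 148k. This must still be ≥ 1386, so k ≤ 7.
k = 7 is achieved by 7 values at 98 and 3 at 246, total 1424; lower one of the 246's by 38 (still > 98) to reach 1386.

7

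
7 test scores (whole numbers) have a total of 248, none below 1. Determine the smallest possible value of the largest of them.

Some value must be at least ⌈248/7⌉ = 36, since 7 × 35 = 245 < 248.
Equality holds with 3 values of 36 and 4 values of 35.

36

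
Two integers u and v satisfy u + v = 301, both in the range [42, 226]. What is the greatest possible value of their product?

With u + v fixed, uv peaks when the two are closest together.
Taking u = 150 and v = 151 (both in [42, 226]) gives uv = 22650.

22650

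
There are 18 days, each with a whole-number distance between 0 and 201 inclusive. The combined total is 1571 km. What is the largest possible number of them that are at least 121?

With k values at 121 or above and the rest at least 0, the sum is at least 0 + 121k.
Since the sum is 1571, we need 121k ≤ 1571, i.e. k ≤ 12.
k = 12 is achieved by 12 values at 121 and 6 at 0, total 1452; add 119 to one value (staying below 121) to reach 1571.

12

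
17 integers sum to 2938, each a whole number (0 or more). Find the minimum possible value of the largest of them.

173

Some value must be at least ⌈2938/17⌉ = 173, since 17 × 172 = 2924 < 2938.
Achievable: 14 of them at 173 and 3 at 172 total 2938.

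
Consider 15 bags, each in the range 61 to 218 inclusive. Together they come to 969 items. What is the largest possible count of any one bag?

115

To make one bag as large as possible, make the other 14 as small as possible.
The other 14 contribute at least 14 × 61 = 854, leaving at most 969 − 854 = 115.
Since 115 ≤ 218, this is achievable: one at 115 and 14 at 61.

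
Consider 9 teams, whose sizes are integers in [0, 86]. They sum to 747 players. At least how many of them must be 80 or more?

6

Each value short of 80 is at most 79, costing at least 86 − 79 = 7 against the maximum total of 774.
We can afford to lose at most 774 − 747 = 27, so at most ⌊27/7⌋ = 3 fall short, and at least 6 are ≥ 80.
Exactly 6 works: 6 values at 86 and 3 at 79 total 753; lower one of the high values by 6 (still ≥ 80) to hit 747.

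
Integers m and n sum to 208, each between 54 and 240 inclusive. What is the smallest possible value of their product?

Since m + n is fixed, pushing one of them to its bound minimizes the product.
The extreme feasible split is m = 54, n = 154, giving mn = 8316.

8316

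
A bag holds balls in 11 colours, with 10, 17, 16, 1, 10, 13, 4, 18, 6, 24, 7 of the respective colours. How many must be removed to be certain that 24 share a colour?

126

In the worst case you take as many as possible of each colour without reaching 24: 10 + 17 + 16 + 1 + 10 + 13 + 4 + 18 + 6 + 23 + 7 = 125.
The next one must give 24 of some colour, so 125 + 1 = 126.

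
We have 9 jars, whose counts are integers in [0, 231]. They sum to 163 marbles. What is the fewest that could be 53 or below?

6

Let j be the number exceeding 53. Then the total is ≥ 54·j + 0·(9 − j) = 0 + 54j.
So 54j ≤ 163 and j ≤ 3; hence at least 9 − 3 = 6 are ≤ 53.
Exactly 6 works: 6 values at 0 and 3 at 54 total 162; raise one of the low values by 1 (still ≤ 53) to hit 163.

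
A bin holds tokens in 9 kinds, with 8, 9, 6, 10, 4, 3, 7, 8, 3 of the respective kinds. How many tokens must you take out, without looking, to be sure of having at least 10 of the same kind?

58

In the worst case you take as many as possible of each kind without reaching 10: 8 + 9 + 6 + 9 + 4 + 3 + 7 + 8 + 3 = 57.
The next one must give 10 of some kind, so 57 + 1 = 58.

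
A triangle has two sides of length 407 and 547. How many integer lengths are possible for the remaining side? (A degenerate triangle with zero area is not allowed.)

813

The triangle inequality gives |407 − 547| < c < 407 + 547, i.e. 140 < c < 954.
So c can be any integer from 141 to 953: 813 values.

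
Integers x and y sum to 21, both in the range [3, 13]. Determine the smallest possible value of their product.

For a fixed sum, xy is smallest when x and y are as far apart as possible.
The extreme feasible split is x = 8, y = 13, giving xy = 104.

104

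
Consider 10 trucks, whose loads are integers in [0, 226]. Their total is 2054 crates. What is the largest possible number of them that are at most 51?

Suppose k of them are at most 51. Those contribute at most 51 each and the rest at most 226 each.
So the total is at most 51k + 226(10 − k) = 2260 − 175k. This must still be ≥ 2054, so k ≤ 1.
k = 1 is achieved by 1 value at 51 and 9 at 226, total 2085; lower one of the 226's by 31 (still > 51) to reach 2054.

1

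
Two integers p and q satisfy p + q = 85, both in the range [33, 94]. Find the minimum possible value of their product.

Since p + q is fixed, pushing one of them to its bound minimizes the product.
At the endpoint p = 33, q = 85 − 33 = 52, so pq = 33 × 52 = 1716.

1716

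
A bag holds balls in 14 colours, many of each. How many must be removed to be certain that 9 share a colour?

113

In the worst case you draw 8 of each of the 14 colours: 14 × 8 = 112.
One more forces 9 of some colour, so 112 + 1 = 113.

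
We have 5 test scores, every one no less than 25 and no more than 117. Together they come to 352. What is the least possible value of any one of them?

To make one score as small as possible, make the other 4 as large as possible.
The other 4 can take up 4 × 117 = 468 ≥ 352 − 25, so one score can sit at its floor of 25.
Achievable: one at 25 and the other 4 totalling 327, which fits since 4 × 25 ≤ 327 ≤ 4 × 117.

25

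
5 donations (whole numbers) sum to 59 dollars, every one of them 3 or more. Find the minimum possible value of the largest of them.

12

The average is 59/5 > 11, so not all 5 can be 11 or less; the largest is ≥ 12.
Taking 1 copy of 11 and 4 copies of 12 gives exactly 59, so 12 is attained.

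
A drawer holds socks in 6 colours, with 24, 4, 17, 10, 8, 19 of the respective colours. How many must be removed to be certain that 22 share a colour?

80

In the worst case you take as many as possible of each colour without reaching 22: 21 + 4 + 17 + 10 + 8 + 19 = 79.
The next one must give 22 of some colour, so 79 + 1 = 80.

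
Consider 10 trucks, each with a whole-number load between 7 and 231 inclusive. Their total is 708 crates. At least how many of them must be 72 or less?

1

Each value above 72 is at least 73, contributing at least 73 − 7 = 66 above the floor 7.
The sum exceeds the floor total 70 by 638, so at most ⌊638/66⌋ = 9 exceed 72, and at least 1 are ≤ 72.
Exactly 1 works: 1 value at 7 and 9 at 73 total 664; raise one of the low values by 44 (still ≤ 72) to hit 708.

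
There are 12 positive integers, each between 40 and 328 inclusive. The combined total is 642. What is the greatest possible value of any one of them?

202

Maximizing one value means minimizing the remaining 11.
The other 11 contribute at least 11 × 40 = 440, leaving at most 642 − 440 = 202.
Since 202 ≤ 328, this is achievable: one at 202 and 11 at 40.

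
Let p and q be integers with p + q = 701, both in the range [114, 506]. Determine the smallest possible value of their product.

98670

Since p + q is fixed, pushing one of them to its bound minimizes the product.
The extreme feasible split is p = 195, q = 506, giving pq = 98670.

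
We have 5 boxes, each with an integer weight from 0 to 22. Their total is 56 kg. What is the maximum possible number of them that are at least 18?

3

If k of the values are ≥ 18, the total is ≥ 18k + 0(5 − k).
Setting 18k + 0(5 − k) ≤ 56 gives 18k ≤ 56, so k ≤ 3.
k = 3 is achieved by 3 values at 18 and 2 at 0, total 54; add 2 to one value (staying below 18) to reach 56.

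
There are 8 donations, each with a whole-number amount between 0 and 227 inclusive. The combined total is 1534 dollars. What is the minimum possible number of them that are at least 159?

4

Each value short of 159 is at most 158, costing at least 227 − 158 = 69 against the maximum total of 1816.
We can afford to lose at most 1816 − 1534 = 282, so at most ⌊282/69⌋ = 4 fall short, and at least 4 are ≥ 159.
Exactly 4 works: 4 values at 227 and 4 at 158 total 1540; lower one of the high values by 6 (still ≥ 159) to hit 1534.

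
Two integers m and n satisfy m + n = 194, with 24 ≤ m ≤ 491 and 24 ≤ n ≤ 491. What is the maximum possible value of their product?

For a fixed sum, the product mn is largest when m and n are as close as possible.
Taking m = 97 and n = 97 (both in [24, 491]) gives mn = 9409.

9409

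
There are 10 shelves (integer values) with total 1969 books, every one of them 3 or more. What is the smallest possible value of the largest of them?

197

If every one of the 10 were at most 196, the total would be at most 10 × 196 = 1960 < 1969.
Achievable: 9 of them at 197 and 1 at 196 total 1969.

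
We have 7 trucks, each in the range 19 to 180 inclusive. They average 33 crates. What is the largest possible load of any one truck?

117

To make one truck as large as possible, make the other 6 as small as possible.
The total is 7 × 33 = 231.
The other 6 contribute at least 6 × 19 = 114, leaving at most 231 − 114 = 117.
Since 117 ≤ 180, this is achievable: one at 117 and 6 at 19.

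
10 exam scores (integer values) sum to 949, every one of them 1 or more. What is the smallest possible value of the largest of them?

95

Some value must be at least ⌈949/10⌉ = 95, since 10 × 94 = 940 < 949.
Equality holds with 9 values of 95 and 1 value of 94.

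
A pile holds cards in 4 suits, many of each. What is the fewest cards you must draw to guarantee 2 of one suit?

You could draw 1 of every suit without reaching 2 of any — 4 in all.
One more forces 2 of some suit, so 4 + 1 = 5.

5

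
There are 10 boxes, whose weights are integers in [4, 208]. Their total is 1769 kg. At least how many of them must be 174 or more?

Suppose at most 10 − j of them reach 174; then j values are ≤ 173 and the rest ≤ 208.
The total is then ≤ 173·j + 208·(10 − j) = 2080 − 35j. For this to be ≥ 1769 we need j ≤ 8, so at least 10 − 8 = 2 must reach 174.
Exactly 2 works: 2 values at 208 and 8 at 173 total 1800; lower one of the high values by 31 (still ≥ 174) to hit 1769.

2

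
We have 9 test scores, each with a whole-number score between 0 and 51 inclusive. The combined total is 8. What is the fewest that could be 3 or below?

Each value above 3 is at least 4, contributing at least 4 − 0 = 4 above the floor 0.
The sum exceeds the floor total 0 by 8, so at most ⌊8/4⌋ = 2 exceed 3, and at least 7 are ≤ 3.
Exactly 7 works: 7 values at 0 and 2 at 4 total 8.

7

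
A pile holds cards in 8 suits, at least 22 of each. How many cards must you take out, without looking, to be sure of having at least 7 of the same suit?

In the worst case you draw 6 of each of the 8 suits: 8 × 6 = 48.
One more forces 7 of some suit, so 48 + 1 = 49.

49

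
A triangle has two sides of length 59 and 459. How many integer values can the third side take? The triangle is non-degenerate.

117

The triangle inequality gives |59 − 459| < c < 59 + 459, i.e. 400 < c < 518.
So c can be any integer from 401 to 517: 117 values.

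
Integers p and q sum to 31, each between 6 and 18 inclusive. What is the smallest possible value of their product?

234

For a fixed sum, pq is smallest when p and q are as far apart as possible.
At the endpoint p = 13, q = 31 − 13 = 18, so pq = 13 × 18 = 234.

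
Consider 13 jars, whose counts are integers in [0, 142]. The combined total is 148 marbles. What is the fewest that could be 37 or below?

10

Let j be the number exceeding 37. Then the total is ≥ 38·j + 0·(13 − j) = 0 + 38j.
So 38j ≤ 148 and j ≤ 3; hence at least 13 − 3 = 10 are ≤ 37.
Exactly 10 works: 10 values at 0 and 3 at 38 total 114; raise one of the low values by 34 (still ≤ 37) to hit 148.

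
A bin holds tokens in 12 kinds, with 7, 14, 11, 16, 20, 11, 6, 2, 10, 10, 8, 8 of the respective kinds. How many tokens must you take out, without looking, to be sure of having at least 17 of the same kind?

120

In the worst case you take as many as possible of each kind without reaching 17: 7 + 14 + 11 + 16 + 16 + 11 + 6 + 2 + 10 + 10 + 8 + 8 = 119.
The next one must give 17 of some kind, so 119 + 1 = 120.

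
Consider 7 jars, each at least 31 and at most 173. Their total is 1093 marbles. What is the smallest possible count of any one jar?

55

To make one jar as small as possible, make the other 6 as large as possible.
The other 6 contribute at most 6 × 173 = 1038, leaving at least 1093 − 1038 = 55.
Since 55 ≥ 31, this is achievable: one at 55 and 6 at 173.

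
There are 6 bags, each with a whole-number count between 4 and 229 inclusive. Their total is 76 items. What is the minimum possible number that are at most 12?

1

If only k of them are at most 12, the other 6 − k are at least 13, so the total is at least (6 − k)·13 + k·4.
This is ≤ 76, so (6 − k)·13 + 4k ≤ 76, which gives k ≥ 1.
Exactly 1 works: 1 value at 4 and 5 at 13 total 69; raise one of the low values by 7 (still ≤ 12) to hit 76.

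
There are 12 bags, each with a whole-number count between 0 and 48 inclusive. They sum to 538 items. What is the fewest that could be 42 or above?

If only k of them are at least 42, the other 12 − k are at most 41, so the total is at most k·48 + (12 − k)·41.
This must reach 538, so k·48 + (12 − k)·41 ≥ 538, giving k ≥ 7.
Exactly 7 works: 7 values at 48 and 5 at 41 total 541; lower one of the high values by 3 (still ≥ 42) to hit 538.

7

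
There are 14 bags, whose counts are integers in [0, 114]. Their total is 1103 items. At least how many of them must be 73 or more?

Suppose at most 14 − j of them reach 73; then j values are ≤ 72 and the rest ≤ 114.
The total is then ≤ 72·j + 114·(14 − j) = 1596 − 42j. For this to be ≥ 1103 we need j ≤ 11, so at least 14 − 11 = 3 must reach 73.
Exactly 3 works: 3 values at 114 and 11 at 72 total 1134; lower one of the high values by 31 (still ≥ 73) to hit 1103.

3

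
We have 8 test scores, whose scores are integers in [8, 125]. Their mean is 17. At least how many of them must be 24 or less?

4

The total is 8 × 17 = 136.
If only k of them are at most 24, the other 8 − k are at least 25, so the total is at least (8 − k)·25 + k·8.
This is ≤ 136, so (8 − k)·25 + 8k ≤ 136, which gives k ≥ 4.
Exactly 4 works: 4 values at 8 and 4 at 25 total 132; raise one of the low values by 4 (still ≤ 24) to hit 136.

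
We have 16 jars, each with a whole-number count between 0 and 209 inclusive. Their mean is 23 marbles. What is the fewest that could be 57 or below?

10

The total is 16 × 23 = 368.
Let j be the number exceeding 57. Then the total is ≥ 58·j + 0·(16 − j) = 0 + 58j.
So 58j ≤ 368 and j ≤ 6; hence at least 16 − 6 = 10 are ≤ 57.
Exactly 10 works: 10 values at 0 and 6 at 58 total 348; raise one of the low values by 20 (still ≤ 57) to hit 368.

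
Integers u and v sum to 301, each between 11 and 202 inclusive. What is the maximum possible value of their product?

22650

For a fixed sum, the product uv is largest when u and v are as close as possible.
Taking u = 150 and v = 151 (both in [11, 202]) gives uv = 22650.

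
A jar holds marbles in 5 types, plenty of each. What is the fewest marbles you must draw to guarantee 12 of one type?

You could draw 11 of every type without reaching 12 of any — 55 in all.
One more forces 12 of some type, so 55 + 1 = 56.

56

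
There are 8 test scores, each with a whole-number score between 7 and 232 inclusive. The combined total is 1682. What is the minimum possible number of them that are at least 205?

If only k of them are at least 205, the other 8 − k are at most 204, so the total is at most k·232 + (8 − k)·204.
This must reach 1682, so k·232 + (8 − k)·204 ≥ 1682, giving k ≥ 2.
Exactly 2 works: 2 values at 232 and 6 at 204 total 1688; lower one of the high values by 6 (still ≥ 205) to hit 1682.

2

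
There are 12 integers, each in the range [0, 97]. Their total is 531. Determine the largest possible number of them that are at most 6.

Each value at 6 or below falls at least 97 − 6 = 91 short of the ceiling 97.
The ceiling total is 12 × 97 = 1164, and we need 531, so at most ⌊(1164 − 531)/91⌋ = 6 can be that low.
k = 6 is achieved by 6 values at 6 and 6 at 97, total 618; lower one of the 97's by 87 (still > 6) to reach 531.

6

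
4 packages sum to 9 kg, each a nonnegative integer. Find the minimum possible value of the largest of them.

Some value must be at least ⌈9/4⌉ = 3, since 4 × 2 = 8 < 9.
Taking 3 copies of 2 and 1 copy of 3 gives exactly 9, so 3 is attained.

3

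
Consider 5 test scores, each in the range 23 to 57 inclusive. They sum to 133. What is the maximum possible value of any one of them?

41

To make one score as large as possible, make the other 4 as small as possible.
The other 4 contribute at least 4 × 23 = 92, leaving at most 133 − 92 = 41.
Since 41 ≤ 57, this is achievable: one at 41 and 4 at 23.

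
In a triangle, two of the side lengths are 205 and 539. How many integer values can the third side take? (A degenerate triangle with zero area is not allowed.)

The triangle inequality gives |205 − 539| < c < 205 + 539, i.e. 334 < c < 744.
So c can be any integer from 335 to 743: 409 values.

409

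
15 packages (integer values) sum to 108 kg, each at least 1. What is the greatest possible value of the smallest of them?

If every one of the 15 were at least 8, the total would be at least 15 × 8 = 120 > 108.
Achievable: 12 of them at 7 and 3 at 8 total 108.

7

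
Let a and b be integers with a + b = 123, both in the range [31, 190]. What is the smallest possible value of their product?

2852

ab = a(123 − a) is concave in a, so over [31, 92] it is minimized at an endpoint.
At the endpoint a = 31, b = 123 − 31 = 92, so ab = 31 × 92 = 2852.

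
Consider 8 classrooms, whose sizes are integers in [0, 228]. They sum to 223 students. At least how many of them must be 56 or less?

5

Each value above 56 is at least 57, contributing at least 57 − 0 = 57 above the floor 0.
The sum exceeds the floor total 0 by 223, so at most ⌊223/57⌋ = 3 exceed 56, and at least 5 are ≤ 56.
Exactly 5 works: 5 values at 0 and 3 at 57 total 171; raise one of the low values by 52 (still ≤ 56) to hit 223.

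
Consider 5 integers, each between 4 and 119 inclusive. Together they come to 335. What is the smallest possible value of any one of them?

Minimizing one value means maximizing the remaining 4.
The other 4 can take up 4 × 119 = 476 ≥ 335 − 4, so one integer can sit at its floor of 4.
Achievable: one at 4 and the other 4 totalling 331, which fits since 4 × 4 ≤ 331 ≤ 4 × 119.

4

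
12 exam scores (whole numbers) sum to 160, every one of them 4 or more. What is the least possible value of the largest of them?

14

The average is 160/12 > 13, so not all 12 can be 13 or less; the largest is ≥ 14.
Taking 8 copies of 13 and 4 copies of 14 gives exactly 160, so 14 is attained.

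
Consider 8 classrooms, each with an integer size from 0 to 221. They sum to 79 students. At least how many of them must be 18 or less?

4

Let j be the number exceeding 18. Then the total is ≥ 19·j + 0·(8 − j) = 0 + 19j.
So 19j ≤ 79 and j ≤ 4; hence at least 8 − 4 = 4 are ≤ 18.
Exactly 4 works: 4 values at 0 and 4 at 19 total 76; raise one of the low values by 3 (still ≤ 18) to hit 79.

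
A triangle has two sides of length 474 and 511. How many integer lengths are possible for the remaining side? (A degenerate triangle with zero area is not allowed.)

947

The triangle inequality gives |474 − 511| < c < 474 + 511, i.e. 37 < c < 985.
So c can be any integer from 38 to 984: 947 values.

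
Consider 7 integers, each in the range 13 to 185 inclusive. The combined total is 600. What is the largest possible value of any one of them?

To make one integer as large as possible, make the other 6 as small as possible.
The other 6 contribute at least 6 × 13 = 78, leaving at most 600 − 78 = 522.
But each integer is capped at 185, so the maximum is 185.
Achievable: one at 185 and the other 6 totalling 415, which fits since 6 × 13 ≤ 415 ≤ 6 × 185.

185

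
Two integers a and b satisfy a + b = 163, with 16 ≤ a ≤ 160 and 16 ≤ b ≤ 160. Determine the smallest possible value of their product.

2352

For a fixed sum, ab is smallest when a and b are as far apart as possible.
At the endpoint a = 16, b = 163 − 16 = 147, so ab = 16 × 147 = 2352.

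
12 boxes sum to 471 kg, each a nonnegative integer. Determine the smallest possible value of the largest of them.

40

The 12 values sum to 471, so their maximum is at least ⌈471/12⌉ = 40.
Taking 9 copies of 39 and 3 copies of 40 gives exactly 471, so 40 is attained.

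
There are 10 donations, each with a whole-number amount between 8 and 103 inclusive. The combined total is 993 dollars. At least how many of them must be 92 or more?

7

Suppose at most 10 − j of them reach 92; then j values are ≤ 91 and the rest ≤ 103.
The total is then ≤ 91·j + 103·(10 − j) = 1030 − 12j. For this to be ≥ 993 we need j ≤ 3, so at least 10 − 3 = 7 must reach 92.
Exactly 7 works: 7 values at 103 and 3 at 91 total 994; lower one of the high values by 1 (still ≥ 92) to hit 993.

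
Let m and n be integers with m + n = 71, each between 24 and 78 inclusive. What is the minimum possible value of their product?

For a fixed sum, mn is smallest when m and n are as far apart as possible.
At the endpoint m = 24, n = 71 − 24 = 47, so mn = 24 × 47 = 1128.

1128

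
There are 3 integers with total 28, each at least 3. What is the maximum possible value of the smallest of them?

9

The average is 28/3 < 10, so some value is ≤ 9.
Equality holds with 2 values of 9 and 1 value of 10.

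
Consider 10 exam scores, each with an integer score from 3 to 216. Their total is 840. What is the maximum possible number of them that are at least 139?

With k values at 139 or above and the rest at least 3, the sum is at least 30 + 136k.
Since the sum is 840, we need 136k ≤ 810, i.e. k ≤ 5.
k = 5 is achieved by 5 values at 139 and 5 at 3, total 710; add 130 to one value (staying below 139) to reach 840.

5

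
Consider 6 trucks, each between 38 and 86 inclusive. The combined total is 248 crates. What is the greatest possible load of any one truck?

58

Maximizing one value means minimizing the remaining 5.
The other 5 contribute at least 5 × 38 = 190, leaving at most 248 − 190 = 58.
Since 58 ≤ 86, this is achievable: one at 58 and 5 at 38.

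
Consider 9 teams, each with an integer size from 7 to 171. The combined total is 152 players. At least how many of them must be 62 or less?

Let j be the number exceeding 62. Then the total is ≥ 63·j + 7·(9 − j) = 63 + 56j.
So 56j ≤ 89 and j ≤ 1; hence at least 9 − 1 = 8 are ≤ 62.
Exactly 8 works: 8 values at 7 and 1 at 63 total 119; raise one of the low values by 33 (still ≤ 62) to hit 152.

8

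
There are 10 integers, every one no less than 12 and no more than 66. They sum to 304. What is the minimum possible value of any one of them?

12

To make one integer as small as possible, make the other 9 as large as possible.
The other 9 can take up 9 × 66 = 594 ≥ 304 − 12, so one integer can sit at its floor of 12.
Achievable: one at 12 and the other 9 totalling 292, which fits since 9 × 12 ≤ 292 ≤ 9 × 66.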